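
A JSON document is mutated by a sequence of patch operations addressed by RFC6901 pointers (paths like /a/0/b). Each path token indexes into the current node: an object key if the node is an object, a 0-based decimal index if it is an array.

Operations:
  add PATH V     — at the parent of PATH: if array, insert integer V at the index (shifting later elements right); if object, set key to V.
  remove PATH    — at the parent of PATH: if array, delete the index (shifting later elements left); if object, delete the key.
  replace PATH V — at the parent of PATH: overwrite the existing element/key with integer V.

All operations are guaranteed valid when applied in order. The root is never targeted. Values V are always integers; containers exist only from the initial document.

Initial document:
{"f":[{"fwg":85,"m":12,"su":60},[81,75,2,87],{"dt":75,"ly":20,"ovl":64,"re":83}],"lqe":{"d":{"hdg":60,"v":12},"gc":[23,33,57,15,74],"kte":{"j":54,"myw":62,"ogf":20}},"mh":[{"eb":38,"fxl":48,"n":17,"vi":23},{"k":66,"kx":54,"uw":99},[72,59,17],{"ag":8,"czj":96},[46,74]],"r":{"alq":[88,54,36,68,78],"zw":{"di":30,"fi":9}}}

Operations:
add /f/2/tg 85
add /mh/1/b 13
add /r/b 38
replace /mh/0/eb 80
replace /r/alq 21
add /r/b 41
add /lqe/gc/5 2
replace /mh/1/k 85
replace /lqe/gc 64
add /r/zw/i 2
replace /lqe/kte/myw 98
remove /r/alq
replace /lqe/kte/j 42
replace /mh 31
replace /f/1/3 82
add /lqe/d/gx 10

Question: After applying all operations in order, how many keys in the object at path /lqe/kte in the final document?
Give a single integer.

Answer: 3

Derivation:
After op 1 (add /f/2/tg 85): {"f":[{"fwg":85,"m":12,"su":60},[81,75,2,87],{"dt":75,"ly":20,"ovl":64,"re":83,"tg":85}],"lqe":{"d":{"hdg":60,"v":12},"gc":[23,33,57,15,74],"kte":{"j":54,"myw":62,"ogf":20}},"mh":[{"eb":38,"fxl":48,"n":17,"vi":23},{"k":66,"kx":54,"uw":99},[72,59,17],{"ag":8,"czj":96},[46,74]],"r":{"alq":[88,54,36,68,78],"zw":{"di":30,"fi":9}}}
After op 2 (add /mh/1/b 13): {"f":[{"fwg":85,"m":12,"su":60},[81,75,2,87],{"dt":75,"ly":20,"ovl":64,"re":83,"tg":85}],"lqe":{"d":{"hdg":60,"v":12},"gc":[23,33,57,15,74],"kte":{"j":54,"myw":62,"ogf":20}},"mh":[{"eb":38,"fxl":48,"n":17,"vi":23},{"b":13,"k":66,"kx":54,"uw":99},[72,59,17],{"ag":8,"czj":96},[46,74]],"r":{"alq":[88,54,36,68,78],"zw":{"di":30,"fi":9}}}
After op 3 (add /r/b 38): {"f":[{"fwg":85,"m":12,"su":60},[81,75,2,87],{"dt":75,"ly":20,"ovl":64,"re":83,"tg":85}],"lqe":{"d":{"hdg":60,"v":12},"gc":[23,33,57,15,74],"kte":{"j":54,"myw":62,"ogf":20}},"mh":[{"eb":38,"fxl":48,"n":17,"vi":23},{"b":13,"k":66,"kx":54,"uw":99},[72,59,17],{"ag":8,"czj":96},[46,74]],"r":{"alq":[88,54,36,68,78],"b":38,"zw":{"di":30,"fi":9}}}
After op 4 (replace /mh/0/eb 80): {"f":[{"fwg":85,"m":12,"su":60},[81,75,2,87],{"dt":75,"ly":20,"ovl":64,"re":83,"tg":85}],"lqe":{"d":{"hdg":60,"v":12},"gc":[23,33,57,15,74],"kte":{"j":54,"myw":62,"ogf":20}},"mh":[{"eb":80,"fxl":48,"n":17,"vi":23},{"b":13,"k":66,"kx":54,"uw":99},[72,59,17],{"ag":8,"czj":96},[46,74]],"r":{"alq":[88,54,36,68,78],"b":38,"zw":{"di":30,"fi":9}}}
After op 5 (replace /r/alq 21): {"f":[{"fwg":85,"m":12,"su":60},[81,75,2,87],{"dt":75,"ly":20,"ovl":64,"re":83,"tg":85}],"lqe":{"d":{"hdg":60,"v":12},"gc":[23,33,57,15,74],"kte":{"j":54,"myw":62,"ogf":20}},"mh":[{"eb":80,"fxl":48,"n":17,"vi":23},{"b":13,"k":66,"kx":54,"uw":99},[72,59,17],{"ag":8,"czj":96},[46,74]],"r":{"alq":21,"b":38,"zw":{"di":30,"fi":9}}}
After op 6 (add /r/b 41): {"f":[{"fwg":85,"m":12,"su":60},[81,75,2,87],{"dt":75,"ly":20,"ovl":64,"re":83,"tg":85}],"lqe":{"d":{"hdg":60,"v":12},"gc":[23,33,57,15,74],"kte":{"j":54,"myw":62,"ogf":20}},"mh":[{"eb":80,"fxl":48,"n":17,"vi":23},{"b":13,"k":66,"kx":54,"uw":99},[72,59,17],{"ag":8,"czj":96},[46,74]],"r":{"alq":21,"b":41,"zw":{"di":30,"fi":9}}}
After op 7 (add /lqe/gc/5 2): {"f":[{"fwg":85,"m":12,"su":60},[81,75,2,87],{"dt":75,"ly":20,"ovl":64,"re":83,"tg":85}],"lqe":{"d":{"hdg":60,"v":12},"gc":[23,33,57,15,74,2],"kte":{"j":54,"myw":62,"ogf":20}},"mh":[{"eb":80,"fxl":48,"n":17,"vi":23},{"b":13,"k":66,"kx":54,"uw":99},[72,59,17],{"ag":8,"czj":96},[46,74]],"r":{"alq":21,"b":41,"zw":{"di":30,"fi":9}}}
After op 8 (replace /mh/1/k 85): {"f":[{"fwg":85,"m":12,"su":60},[81,75,2,87],{"dt":75,"ly":20,"ovl":64,"re":83,"tg":85}],"lqe":{"d":{"hdg":60,"v":12},"gc":[23,33,57,15,74,2],"kte":{"j":54,"myw":62,"ogf":20}},"mh":[{"eb":80,"fxl":48,"n":17,"vi":23},{"b":13,"k":85,"kx":54,"uw":99},[72,59,17],{"ag":8,"czj":96},[46,74]],"r":{"alq":21,"b":41,"zw":{"di":30,"fi":9}}}
After op 9 (replace /lqe/gc 64): {"f":[{"fwg":85,"m":12,"su":60},[81,75,2,87],{"dt":75,"ly":20,"ovl":64,"re":83,"tg":85}],"lqe":{"d":{"hdg":60,"v":12},"gc":64,"kte":{"j":54,"myw":62,"ogf":20}},"mh":[{"eb":80,"fxl":48,"n":17,"vi":23},{"b":13,"k":85,"kx":54,"uw":99},[72,59,17],{"ag":8,"czj":96},[46,74]],"r":{"alq":21,"b":41,"zw":{"di":30,"fi":9}}}
After op 10 (add /r/zw/i 2): {"f":[{"fwg":85,"m":12,"su":60},[81,75,2,87],{"dt":75,"ly":20,"ovl":64,"re":83,"tg":85}],"lqe":{"d":{"hdg":60,"v":12},"gc":64,"kte":{"j":54,"myw":62,"ogf":20}},"mh":[{"eb":80,"fxl":48,"n":17,"vi":23},{"b":13,"k":85,"kx":54,"uw":99},[72,59,17],{"ag":8,"czj":96},[46,74]],"r":{"alq":21,"b":41,"zw":{"di":30,"fi":9,"i":2}}}
After op 11 (replace /lqe/kte/myw 98): {"f":[{"fwg":85,"m":12,"su":60},[81,75,2,87],{"dt":75,"ly":20,"ovl":64,"re":83,"tg":85}],"lqe":{"d":{"hdg":60,"v":12},"gc":64,"kte":{"j":54,"myw":98,"ogf":20}},"mh":[{"eb":80,"fxl":48,"n":17,"vi":23},{"b":13,"k":85,"kx":54,"uw":99},[72,59,17],{"ag":8,"czj":96},[46,74]],"r":{"alq":21,"b":41,"zw":{"di":30,"fi":9,"i":2}}}
After op 12 (remove /r/alq): {"f":[{"fwg":85,"m":12,"su":60},[81,75,2,87],{"dt":75,"ly":20,"ovl":64,"re":83,"tg":85}],"lqe":{"d":{"hdg":60,"v":12},"gc":64,"kte":{"j":54,"myw":98,"ogf":20}},"mh":[{"eb":80,"fxl":48,"n":17,"vi":23},{"b":13,"k":85,"kx":54,"uw":99},[72,59,17],{"ag":8,"czj":96},[46,74]],"r":{"b":41,"zw":{"di":30,"fi":9,"i":2}}}
After op 13 (replace /lqe/kte/j 42): {"f":[{"fwg":85,"m":12,"su":60},[81,75,2,87],{"dt":75,"ly":20,"ovl":64,"re":83,"tg":85}],"lqe":{"d":{"hdg":60,"v":12},"gc":64,"kte":{"j":42,"myw":98,"ogf":20}},"mh":[{"eb":80,"fxl":48,"n":17,"vi":23},{"b":13,"k":85,"kx":54,"uw":99},[72,59,17],{"ag":8,"czj":96},[46,74]],"r":{"b":41,"zw":{"di":30,"fi":9,"i":2}}}
After op 14 (replace /mh 31): {"f":[{"fwg":85,"m":12,"su":60},[81,75,2,87],{"dt":75,"ly":20,"ovl":64,"re":83,"tg":85}],"lqe":{"d":{"hdg":60,"v":12},"gc":64,"kte":{"j":42,"myw":98,"ogf":20}},"mh":31,"r":{"b":41,"zw":{"di":30,"fi":9,"i":2}}}
After op 15 (replace /f/1/3 82): {"f":[{"fwg":85,"m":12,"su":60},[81,75,2,82],{"dt":75,"ly":20,"ovl":64,"re":83,"tg":85}],"lqe":{"d":{"hdg":60,"v":12},"gc":64,"kte":{"j":42,"myw":98,"ogf":20}},"mh":31,"r":{"b":41,"zw":{"di":30,"fi":9,"i":2}}}
After op 16 (add /lqe/d/gx 10): {"f":[{"fwg":85,"m":12,"su":60},[81,75,2,82],{"dt":75,"ly":20,"ovl":64,"re":83,"tg":85}],"lqe":{"d":{"gx":10,"hdg":60,"v":12},"gc":64,"kte":{"j":42,"myw":98,"ogf":20}},"mh":31,"r":{"b":41,"zw":{"di":30,"fi":9,"i":2}}}
Size at path /lqe/kte: 3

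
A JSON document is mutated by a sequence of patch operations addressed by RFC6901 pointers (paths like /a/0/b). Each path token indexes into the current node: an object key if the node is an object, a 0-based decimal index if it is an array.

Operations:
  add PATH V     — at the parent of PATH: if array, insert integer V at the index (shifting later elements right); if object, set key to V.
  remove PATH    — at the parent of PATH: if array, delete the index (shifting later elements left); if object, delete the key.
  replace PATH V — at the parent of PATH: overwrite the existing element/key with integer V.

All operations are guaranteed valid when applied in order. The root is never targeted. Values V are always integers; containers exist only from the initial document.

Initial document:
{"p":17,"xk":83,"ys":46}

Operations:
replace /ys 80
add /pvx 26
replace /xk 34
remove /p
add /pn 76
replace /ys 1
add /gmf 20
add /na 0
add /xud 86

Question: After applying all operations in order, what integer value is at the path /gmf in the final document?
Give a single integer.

Answer: 20

Derivation:
After op 1 (replace /ys 80): {"p":17,"xk":83,"ys":80}
After op 2 (add /pvx 26): {"p":17,"pvx":26,"xk":83,"ys":80}
After op 3 (replace /xk 34): {"p":17,"pvx":26,"xk":34,"ys":80}
After op 4 (remove /p): {"pvx":26,"xk":34,"ys":80}
After op 5 (add /pn 76): {"pn":76,"pvx":26,"xk":34,"ys":80}
After op 6 (replace /ys 1): {"pn":76,"pvx":26,"xk":34,"ys":1}
After op 7 (add /gmf 20): {"gmf":20,"pn":76,"pvx":26,"xk":34,"ys":1}
After op 8 (add /na 0): {"gmf":20,"na":0,"pn":76,"pvx":26,"xk":34,"ys":1}
After op 9 (add /xud 86): {"gmf":20,"na":0,"pn":76,"pvx":26,"xk":34,"xud":86,"ys":1}
Value at /gmf: 20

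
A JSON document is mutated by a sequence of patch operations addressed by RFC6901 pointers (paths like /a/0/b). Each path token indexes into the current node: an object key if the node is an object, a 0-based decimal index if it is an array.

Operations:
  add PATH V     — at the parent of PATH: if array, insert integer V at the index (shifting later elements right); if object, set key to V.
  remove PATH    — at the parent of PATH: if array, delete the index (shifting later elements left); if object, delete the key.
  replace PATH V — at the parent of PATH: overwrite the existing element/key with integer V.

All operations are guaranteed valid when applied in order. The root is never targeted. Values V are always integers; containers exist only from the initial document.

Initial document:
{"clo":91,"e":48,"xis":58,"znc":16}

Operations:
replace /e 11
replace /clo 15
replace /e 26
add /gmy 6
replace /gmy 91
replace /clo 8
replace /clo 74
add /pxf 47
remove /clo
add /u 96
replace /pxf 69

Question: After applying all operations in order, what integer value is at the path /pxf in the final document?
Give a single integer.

Answer: 69

Derivation:
After op 1 (replace /e 11): {"clo":91,"e":11,"xis":58,"znc":16}
After op 2 (replace /clo 15): {"clo":15,"e":11,"xis":58,"znc":16}
After op 3 (replace /e 26): {"clo":15,"e":26,"xis":58,"znc":16}
After op 4 (add /gmy 6): {"clo":15,"e":26,"gmy":6,"xis":58,"znc":16}
After op 5 (replace /gmy 91): {"clo":15,"e":26,"gmy":91,"xis":58,"znc":16}
After op 6 (replace /clo 8): {"clo":8,"e":26,"gmy":91,"xis":58,"znc":16}
After op 7 (replace /clo 74): {"clo":74,"e":26,"gmy":91,"xis":58,"znc":16}
After op 8 (add /pxf 47): {"clo":74,"e":26,"gmy":91,"pxf":47,"xis":58,"znc":16}
After op 9 (remove /clo): {"e":26,"gmy":91,"pxf":47,"xis":58,"znc":16}
After op 10 (add /u 96): {"e":26,"gmy":91,"pxf":47,"u":96,"xis":58,"znc":16}
After op 11 (replace /pxf 69): {"e":26,"gmy":91,"pxf":69,"u":96,"xis":58,"znc":16}
Value at /pxf: 69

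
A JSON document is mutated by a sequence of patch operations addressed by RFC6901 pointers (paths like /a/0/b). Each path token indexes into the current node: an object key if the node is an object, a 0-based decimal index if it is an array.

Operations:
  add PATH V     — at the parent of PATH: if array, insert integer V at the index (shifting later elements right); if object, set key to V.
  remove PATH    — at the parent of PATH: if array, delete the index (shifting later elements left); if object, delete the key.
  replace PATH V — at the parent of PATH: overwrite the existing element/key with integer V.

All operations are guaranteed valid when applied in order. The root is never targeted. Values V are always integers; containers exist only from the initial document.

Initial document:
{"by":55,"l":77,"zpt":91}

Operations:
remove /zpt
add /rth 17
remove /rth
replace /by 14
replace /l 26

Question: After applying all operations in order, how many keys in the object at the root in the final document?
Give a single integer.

Answer: 2

Derivation:
After op 1 (remove /zpt): {"by":55,"l":77}
After op 2 (add /rth 17): {"by":55,"l":77,"rth":17}
After op 3 (remove /rth): {"by":55,"l":77}
After op 4 (replace /by 14): {"by":14,"l":77}
After op 5 (replace /l 26): {"by":14,"l":26}
Size at the root: 2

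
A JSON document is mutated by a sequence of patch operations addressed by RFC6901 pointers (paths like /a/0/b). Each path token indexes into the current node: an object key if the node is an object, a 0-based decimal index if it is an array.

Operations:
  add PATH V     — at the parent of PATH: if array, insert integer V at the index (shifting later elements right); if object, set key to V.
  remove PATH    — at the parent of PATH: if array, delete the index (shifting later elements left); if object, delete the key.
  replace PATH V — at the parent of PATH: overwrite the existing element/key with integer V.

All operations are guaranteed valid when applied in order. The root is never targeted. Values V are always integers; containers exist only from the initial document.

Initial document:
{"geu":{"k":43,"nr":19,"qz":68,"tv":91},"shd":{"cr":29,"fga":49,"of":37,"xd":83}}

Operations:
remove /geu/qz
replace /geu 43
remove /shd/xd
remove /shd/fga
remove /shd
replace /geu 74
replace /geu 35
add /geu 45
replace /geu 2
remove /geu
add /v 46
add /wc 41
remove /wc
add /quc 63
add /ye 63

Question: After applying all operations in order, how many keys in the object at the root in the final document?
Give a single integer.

Answer: 3

Derivation:
After op 1 (remove /geu/qz): {"geu":{"k":43,"nr":19,"tv":91},"shd":{"cr":29,"fga":49,"of":37,"xd":83}}
After op 2 (replace /geu 43): {"geu":43,"shd":{"cr":29,"fga":49,"of":37,"xd":83}}
After op 3 (remove /shd/xd): {"geu":43,"shd":{"cr":29,"fga":49,"of":37}}
After op 4 (remove /shd/fga): {"geu":43,"shd":{"cr":29,"of":37}}
After op 5 (remove /shd): {"geu":43}
After op 6 (replace /geu 74): {"geu":74}
After op 7 (replace /geu 35): {"geu":35}
After op 8 (add /geu 45): {"geu":45}
After op 9 (replace /geu 2): {"geu":2}
After op 10 (remove /geu): {}
After op 11 (add /v 46): {"v":46}
After op 12 (add /wc 41): {"v":46,"wc":41}
After op 13 (remove /wc): {"v":46}
After op 14 (add /quc 63): {"quc":63,"v":46}
After op 15 (add /ye 63): {"quc":63,"v":46,"ye":63}
Size at the root: 3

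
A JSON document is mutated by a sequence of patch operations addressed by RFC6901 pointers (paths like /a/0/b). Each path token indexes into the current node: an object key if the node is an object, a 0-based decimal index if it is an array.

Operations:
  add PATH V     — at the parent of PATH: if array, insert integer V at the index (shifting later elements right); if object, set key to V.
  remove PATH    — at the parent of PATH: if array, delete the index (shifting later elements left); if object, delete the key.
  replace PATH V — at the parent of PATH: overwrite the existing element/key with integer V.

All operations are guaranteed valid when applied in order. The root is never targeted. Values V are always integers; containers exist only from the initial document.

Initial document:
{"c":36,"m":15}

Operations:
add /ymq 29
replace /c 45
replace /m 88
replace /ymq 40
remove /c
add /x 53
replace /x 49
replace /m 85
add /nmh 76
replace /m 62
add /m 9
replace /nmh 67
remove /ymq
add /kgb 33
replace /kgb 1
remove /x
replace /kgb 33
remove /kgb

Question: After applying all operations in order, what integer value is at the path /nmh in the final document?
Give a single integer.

After op 1 (add /ymq 29): {"c":36,"m":15,"ymq":29}
After op 2 (replace /c 45): {"c":45,"m":15,"ymq":29}
After op 3 (replace /m 88): {"c":45,"m":88,"ymq":29}
After op 4 (replace /ymq 40): {"c":45,"m":88,"ymq":40}
After op 5 (remove /c): {"m":88,"ymq":40}
After op 6 (add /x 53): {"m":88,"x":53,"ymq":40}
After op 7 (replace /x 49): {"m":88,"x":49,"ymq":40}
After op 8 (replace /m 85): {"m":85,"x":49,"ymq":40}
After op 9 (add /nmh 76): {"m":85,"nmh":76,"x":49,"ymq":40}
After op 10 (replace /m 62): {"m":62,"nmh":76,"x":49,"ymq":40}
After op 11 (add /m 9): {"m":9,"nmh":76,"x":49,"ymq":40}
After op 12 (replace /nmh 67): {"m":9,"nmh":67,"x":49,"ymq":40}
After op 13 (remove /ymq): {"m":9,"nmh":67,"x":49}
After op 14 (add /kgb 33): {"kgb":33,"m":9,"nmh":67,"x":49}
After op 15 (replace /kgb 1): {"kgb":1,"m":9,"nmh":67,"x":49}
After op 16 (remove /x): {"kgb":1,"m":9,"nmh":67}
After op 17 (replace /kgb 33): {"kgb":33,"m":9,"nmh":67}
After op 18 (remove /kgb): {"m":9,"nmh":67}
Value at /nmh: 67

Answer: 67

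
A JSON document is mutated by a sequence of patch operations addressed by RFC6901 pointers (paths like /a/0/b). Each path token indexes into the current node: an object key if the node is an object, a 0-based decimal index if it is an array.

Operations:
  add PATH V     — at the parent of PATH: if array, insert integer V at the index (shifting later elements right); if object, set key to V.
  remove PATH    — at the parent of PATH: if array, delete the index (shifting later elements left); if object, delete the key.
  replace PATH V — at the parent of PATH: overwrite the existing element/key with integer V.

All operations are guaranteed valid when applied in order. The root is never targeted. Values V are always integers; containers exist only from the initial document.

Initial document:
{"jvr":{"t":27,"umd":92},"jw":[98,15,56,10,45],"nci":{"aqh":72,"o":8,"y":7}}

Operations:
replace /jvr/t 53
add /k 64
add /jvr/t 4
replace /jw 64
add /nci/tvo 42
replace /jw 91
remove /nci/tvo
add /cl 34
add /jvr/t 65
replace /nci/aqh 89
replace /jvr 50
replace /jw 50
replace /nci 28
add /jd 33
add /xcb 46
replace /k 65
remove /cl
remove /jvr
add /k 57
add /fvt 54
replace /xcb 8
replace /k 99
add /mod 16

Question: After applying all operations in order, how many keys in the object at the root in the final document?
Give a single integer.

After op 1 (replace /jvr/t 53): {"jvr":{"t":53,"umd":92},"jw":[98,15,56,10,45],"nci":{"aqh":72,"o":8,"y":7}}
After op 2 (add /k 64): {"jvr":{"t":53,"umd":92},"jw":[98,15,56,10,45],"k":64,"nci":{"aqh":72,"o":8,"y":7}}
After op 3 (add /jvr/t 4): {"jvr":{"t":4,"umd":92},"jw":[98,15,56,10,45],"k":64,"nci":{"aqh":72,"o":8,"y":7}}
After op 4 (replace /jw 64): {"jvr":{"t":4,"umd":92},"jw":64,"k":64,"nci":{"aqh":72,"o":8,"y":7}}
After op 5 (add /nci/tvo 42): {"jvr":{"t":4,"umd":92},"jw":64,"k":64,"nci":{"aqh":72,"o":8,"tvo":42,"y":7}}
After op 6 (replace /jw 91): {"jvr":{"t":4,"umd":92},"jw":91,"k":64,"nci":{"aqh":72,"o":8,"tvo":42,"y":7}}
After op 7 (remove /nci/tvo): {"jvr":{"t":4,"umd":92},"jw":91,"k":64,"nci":{"aqh":72,"o":8,"y":7}}
After op 8 (add /cl 34): {"cl":34,"jvr":{"t":4,"umd":92},"jw":91,"k":64,"nci":{"aqh":72,"o":8,"y":7}}
After op 9 (add /jvr/t 65): {"cl":34,"jvr":{"t":65,"umd":92},"jw":91,"k":64,"nci":{"aqh":72,"o":8,"y":7}}
After op 10 (replace /nci/aqh 89): {"cl":34,"jvr":{"t":65,"umd":92},"jw":91,"k":64,"nci":{"aqh":89,"o":8,"y":7}}
After op 11 (replace /jvr 50): {"cl":34,"jvr":50,"jw":91,"k":64,"nci":{"aqh":89,"o":8,"y":7}}
After op 12 (replace /jw 50): {"cl":34,"jvr":50,"jw":50,"k":64,"nci":{"aqh":89,"o":8,"y":7}}
After op 13 (replace /nci 28): {"cl":34,"jvr":50,"jw":50,"k":64,"nci":28}
After op 14 (add /jd 33): {"cl":34,"jd":33,"jvr":50,"jw":50,"k":64,"nci":28}
After op 15 (add /xcb 46): {"cl":34,"jd":33,"jvr":50,"jw":50,"k":64,"nci":28,"xcb":46}
After op 16 (replace /k 65): {"cl":34,"jd":33,"jvr":50,"jw":50,"k":65,"nci":28,"xcb":46}
After op 17 (remove /cl): {"jd":33,"jvr":50,"jw":50,"k":65,"nci":28,"xcb":46}
After op 18 (remove /jvr): {"jd":33,"jw":50,"k":65,"nci":28,"xcb":46}
After op 19 (add /k 57): {"jd":33,"jw":50,"k":57,"nci":28,"xcb":46}
After op 20 (add /fvt 54): {"fvt":54,"jd":33,"jw":50,"k":57,"nci":28,"xcb":46}
After op 21 (replace /xcb 8): {"fvt":54,"jd":33,"jw":50,"k":57,"nci":28,"xcb":8}
After op 22 (replace /k 99): {"fvt":54,"jd":33,"jw":50,"k":99,"nci":28,"xcb":8}
After op 23 (add /mod 16): {"fvt":54,"jd":33,"jw":50,"k":99,"mod":16,"nci":28,"xcb":8}
Size at the root: 7

Answer: 7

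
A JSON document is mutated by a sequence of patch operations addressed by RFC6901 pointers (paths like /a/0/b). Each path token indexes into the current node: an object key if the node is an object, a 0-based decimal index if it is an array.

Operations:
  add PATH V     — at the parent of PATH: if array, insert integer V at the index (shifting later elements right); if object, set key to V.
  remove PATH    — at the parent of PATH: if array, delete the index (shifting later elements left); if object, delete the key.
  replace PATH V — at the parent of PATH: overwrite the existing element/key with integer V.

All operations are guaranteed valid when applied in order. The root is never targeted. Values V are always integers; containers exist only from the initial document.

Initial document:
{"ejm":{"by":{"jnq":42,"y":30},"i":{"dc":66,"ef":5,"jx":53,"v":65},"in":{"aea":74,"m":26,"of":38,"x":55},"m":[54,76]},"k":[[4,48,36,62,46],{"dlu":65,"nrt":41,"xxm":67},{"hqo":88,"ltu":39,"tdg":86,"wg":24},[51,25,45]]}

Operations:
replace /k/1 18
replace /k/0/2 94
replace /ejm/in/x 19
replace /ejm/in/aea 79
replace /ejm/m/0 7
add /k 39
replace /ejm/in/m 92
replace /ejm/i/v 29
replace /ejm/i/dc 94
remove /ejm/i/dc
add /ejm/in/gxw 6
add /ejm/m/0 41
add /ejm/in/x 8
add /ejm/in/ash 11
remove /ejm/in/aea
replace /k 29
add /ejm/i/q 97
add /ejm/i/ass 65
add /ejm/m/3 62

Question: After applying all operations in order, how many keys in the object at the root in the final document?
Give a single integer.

After op 1 (replace /k/1 18): {"ejm":{"by":{"jnq":42,"y":30},"i":{"dc":66,"ef":5,"jx":53,"v":65},"in":{"aea":74,"m":26,"of":38,"x":55},"m":[54,76]},"k":[[4,48,36,62,46],18,{"hqo":88,"ltu":39,"tdg":86,"wg":24},[51,25,45]]}
After op 2 (replace /k/0/2 94): {"ejm":{"by":{"jnq":42,"y":30},"i":{"dc":66,"ef":5,"jx":53,"v":65},"in":{"aea":74,"m":26,"of":38,"x":55},"m":[54,76]},"k":[[4,48,94,62,46],18,{"hqo":88,"ltu":39,"tdg":86,"wg":24},[51,25,45]]}
After op 3 (replace /ejm/in/x 19): {"ejm":{"by":{"jnq":42,"y":30},"i":{"dc":66,"ef":5,"jx":53,"v":65},"in":{"aea":74,"m":26,"of":38,"x":19},"m":[54,76]},"k":[[4,48,94,62,46],18,{"hqo":88,"ltu":39,"tdg":86,"wg":24},[51,25,45]]}
After op 4 (replace /ejm/in/aea 79): {"ejm":{"by":{"jnq":42,"y":30},"i":{"dc":66,"ef":5,"jx":53,"v":65},"in":{"aea":79,"m":26,"of":38,"x":19},"m":[54,76]},"k":[[4,48,94,62,46],18,{"hqo":88,"ltu":39,"tdg":86,"wg":24},[51,25,45]]}
After op 5 (replace /ejm/m/0 7): {"ejm":{"by":{"jnq":42,"y":30},"i":{"dc":66,"ef":5,"jx":53,"v":65},"in":{"aea":79,"m":26,"of":38,"x":19},"m":[7,76]},"k":[[4,48,94,62,46],18,{"hqo":88,"ltu":39,"tdg":86,"wg":24},[51,25,45]]}
After op 6 (add /k 39): {"ejm":{"by":{"jnq":42,"y":30},"i":{"dc":66,"ef":5,"jx":53,"v":65},"in":{"aea":79,"m":26,"of":38,"x":19},"m":[7,76]},"k":39}
After op 7 (replace /ejm/in/m 92): {"ejm":{"by":{"jnq":42,"y":30},"i":{"dc":66,"ef":5,"jx":53,"v":65},"in":{"aea":79,"m":92,"of":38,"x":19},"m":[7,76]},"k":39}
After op 8 (replace /ejm/i/v 29): {"ejm":{"by":{"jnq":42,"y":30},"i":{"dc":66,"ef":5,"jx":53,"v":29},"in":{"aea":79,"m":92,"of":38,"x":19},"m":[7,76]},"k":39}
After op 9 (replace /ejm/i/dc 94): {"ejm":{"by":{"jnq":42,"y":30},"i":{"dc":94,"ef":5,"jx":53,"v":29},"in":{"aea":79,"m":92,"of":38,"x":19},"m":[7,76]},"k":39}
After op 10 (remove /ejm/i/dc): {"ejm":{"by":{"jnq":42,"y":30},"i":{"ef":5,"jx":53,"v":29},"in":{"aea":79,"m":92,"of":38,"x":19},"m":[7,76]},"k":39}
After op 11 (add /ejm/in/gxw 6): {"ejm":{"by":{"jnq":42,"y":30},"i":{"ef":5,"jx":53,"v":29},"in":{"aea":79,"gxw":6,"m":92,"of":38,"x":19},"m":[7,76]},"k":39}
After op 12 (add /ejm/m/0 41): {"ejm":{"by":{"jnq":42,"y":30},"i":{"ef":5,"jx":53,"v":29},"in":{"aea":79,"gxw":6,"m":92,"of":38,"x":19},"m":[41,7,76]},"k":39}
After op 13 (add /ejm/in/x 8): {"ejm":{"by":{"jnq":42,"y":30},"i":{"ef":5,"jx":53,"v":29},"in":{"aea":79,"gxw":6,"m":92,"of":38,"x":8},"m":[41,7,76]},"k":39}
After op 14 (add /ejm/in/ash 11): {"ejm":{"by":{"jnq":42,"y":30},"i":{"ef":5,"jx":53,"v":29},"in":{"aea":79,"ash":11,"gxw":6,"m":92,"of":38,"x":8},"m":[41,7,76]},"k":39}
After op 15 (remove /ejm/in/aea): {"ejm":{"by":{"jnq":42,"y":30},"i":{"ef":5,"jx":53,"v":29},"in":{"ash":11,"gxw":6,"m":92,"of":38,"x":8},"m":[41,7,76]},"k":39}
After op 16 (replace /k 29): {"ejm":{"by":{"jnq":42,"y":30},"i":{"ef":5,"jx":53,"v":29},"in":{"ash":11,"gxw":6,"m":92,"of":38,"x":8},"m":[41,7,76]},"k":29}
After op 17 (add /ejm/i/q 97): {"ejm":{"by":{"jnq":42,"y":30},"i":{"ef":5,"jx":53,"q":97,"v":29},"in":{"ash":11,"gxw":6,"m":92,"of":38,"x":8},"m":[41,7,76]},"k":29}
After op 18 (add /ejm/i/ass 65): {"ejm":{"by":{"jnq":42,"y":30},"i":{"ass":65,"ef":5,"jx":53,"q":97,"v":29},"in":{"ash":11,"gxw":6,"m":92,"of":38,"x":8},"m":[41,7,76]},"k":29}
After op 19 (add /ejm/m/3 62): {"ejm":{"by":{"jnq":42,"y":30},"i":{"ass":65,"ef":5,"jx":53,"q":97,"v":29},"in":{"ash":11,"gxw":6,"m":92,"of":38,"x":8},"m":[41,7,76,62]},"k":29}
Size at the root: 2

Answer: 2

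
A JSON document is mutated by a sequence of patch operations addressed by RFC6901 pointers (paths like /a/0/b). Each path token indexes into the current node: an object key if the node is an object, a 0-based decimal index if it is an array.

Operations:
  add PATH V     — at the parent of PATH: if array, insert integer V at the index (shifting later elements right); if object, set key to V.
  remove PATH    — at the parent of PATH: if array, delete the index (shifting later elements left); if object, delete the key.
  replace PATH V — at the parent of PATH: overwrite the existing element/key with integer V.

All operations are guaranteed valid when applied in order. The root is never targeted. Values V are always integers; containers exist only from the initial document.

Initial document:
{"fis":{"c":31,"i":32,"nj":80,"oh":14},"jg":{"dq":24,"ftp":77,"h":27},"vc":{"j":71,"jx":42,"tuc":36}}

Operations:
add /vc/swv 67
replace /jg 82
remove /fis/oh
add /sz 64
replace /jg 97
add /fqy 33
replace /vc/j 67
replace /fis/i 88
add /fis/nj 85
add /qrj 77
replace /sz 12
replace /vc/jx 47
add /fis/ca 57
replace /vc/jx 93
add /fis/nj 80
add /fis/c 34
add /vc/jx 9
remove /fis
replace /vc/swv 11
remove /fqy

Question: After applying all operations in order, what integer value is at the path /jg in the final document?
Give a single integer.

After op 1 (add /vc/swv 67): {"fis":{"c":31,"i":32,"nj":80,"oh":14},"jg":{"dq":24,"ftp":77,"h":27},"vc":{"j":71,"jx":42,"swv":67,"tuc":36}}
After op 2 (replace /jg 82): {"fis":{"c":31,"i":32,"nj":80,"oh":14},"jg":82,"vc":{"j":71,"jx":42,"swv":67,"tuc":36}}
After op 3 (remove /fis/oh): {"fis":{"c":31,"i":32,"nj":80},"jg":82,"vc":{"j":71,"jx":42,"swv":67,"tuc":36}}
After op 4 (add /sz 64): {"fis":{"c":31,"i":32,"nj":80},"jg":82,"sz":64,"vc":{"j":71,"jx":42,"swv":67,"tuc":36}}
After op 5 (replace /jg 97): {"fis":{"c":31,"i":32,"nj":80},"jg":97,"sz":64,"vc":{"j":71,"jx":42,"swv":67,"tuc":36}}
After op 6 (add /fqy 33): {"fis":{"c":31,"i":32,"nj":80},"fqy":33,"jg":97,"sz":64,"vc":{"j":71,"jx":42,"swv":67,"tuc":36}}
After op 7 (replace /vc/j 67): {"fis":{"c":31,"i":32,"nj":80},"fqy":33,"jg":97,"sz":64,"vc":{"j":67,"jx":42,"swv":67,"tuc":36}}
After op 8 (replace /fis/i 88): {"fis":{"c":31,"i":88,"nj":80},"fqy":33,"jg":97,"sz":64,"vc":{"j":67,"jx":42,"swv":67,"tuc":36}}
After op 9 (add /fis/nj 85): {"fis":{"c":31,"i":88,"nj":85},"fqy":33,"jg":97,"sz":64,"vc":{"j":67,"jx":42,"swv":67,"tuc":36}}
After op 10 (add /qrj 77): {"fis":{"c":31,"i":88,"nj":85},"fqy":33,"jg":97,"qrj":77,"sz":64,"vc":{"j":67,"jx":42,"swv":67,"tuc":36}}
After op 11 (replace /sz 12): {"fis":{"c":31,"i":88,"nj":85},"fqy":33,"jg":97,"qrj":77,"sz":12,"vc":{"j":67,"jx":42,"swv":67,"tuc":36}}
After op 12 (replace /vc/jx 47): {"fis":{"c":31,"i":88,"nj":85},"fqy":33,"jg":97,"qrj":77,"sz":12,"vc":{"j":67,"jx":47,"swv":67,"tuc":36}}
After op 13 (add /fis/ca 57): {"fis":{"c":31,"ca":57,"i":88,"nj":85},"fqy":33,"jg":97,"qrj":77,"sz":12,"vc":{"j":67,"jx":47,"swv":67,"tuc":36}}
After op 14 (replace /vc/jx 93): {"fis":{"c":31,"ca":57,"i":88,"nj":85},"fqy":33,"jg":97,"qrj":77,"sz":12,"vc":{"j":67,"jx":93,"swv":67,"tuc":36}}
After op 15 (add /fis/nj 80): {"fis":{"c":31,"ca":57,"i":88,"nj":80},"fqy":33,"jg":97,"qrj":77,"sz":12,"vc":{"j":67,"jx":93,"swv":67,"tuc":36}}
After op 16 (add /fis/c 34): {"fis":{"c":34,"ca":57,"i":88,"nj":80},"fqy":33,"jg":97,"qrj":77,"sz":12,"vc":{"j":67,"jx":93,"swv":67,"tuc":36}}
After op 17 (add /vc/jx 9): {"fis":{"c":34,"ca":57,"i":88,"nj":80},"fqy":33,"jg":97,"qrj":77,"sz":12,"vc":{"j":67,"jx":9,"swv":67,"tuc":36}}
After op 18 (remove /fis): {"fqy":33,"jg":97,"qrj":77,"sz":12,"vc":{"j":67,"jx":9,"swv":67,"tuc":36}}
After op 19 (replace /vc/swv 11): {"fqy":33,"jg":97,"qrj":77,"sz":12,"vc":{"j":67,"jx":9,"swv":11,"tuc":36}}
After op 20 (remove /fqy): {"jg":97,"qrj":77,"sz":12,"vc":{"j":67,"jx":9,"swv":11,"tuc":36}}
Value at /jg: 97

Answer: 97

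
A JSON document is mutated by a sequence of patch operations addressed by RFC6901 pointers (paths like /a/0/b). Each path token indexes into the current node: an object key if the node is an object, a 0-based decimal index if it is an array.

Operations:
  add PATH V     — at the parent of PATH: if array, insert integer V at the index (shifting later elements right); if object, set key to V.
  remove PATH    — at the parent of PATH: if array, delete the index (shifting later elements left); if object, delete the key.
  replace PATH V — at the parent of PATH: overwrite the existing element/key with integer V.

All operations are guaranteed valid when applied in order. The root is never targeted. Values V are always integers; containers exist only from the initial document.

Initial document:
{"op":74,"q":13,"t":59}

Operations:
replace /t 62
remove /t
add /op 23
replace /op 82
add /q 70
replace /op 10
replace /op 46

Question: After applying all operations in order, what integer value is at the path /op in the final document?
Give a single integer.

After op 1 (replace /t 62): {"op":74,"q":13,"t":62}
After op 2 (remove /t): {"op":74,"q":13}
After op 3 (add /op 23): {"op":23,"q":13}
After op 4 (replace /op 82): {"op":82,"q":13}
After op 5 (add /q 70): {"op":82,"q":70}
After op 6 (replace /op 10): {"op":10,"q":70}
After op 7 (replace /op 46): {"op":46,"q":70}
Value at /op: 46

Answer: 46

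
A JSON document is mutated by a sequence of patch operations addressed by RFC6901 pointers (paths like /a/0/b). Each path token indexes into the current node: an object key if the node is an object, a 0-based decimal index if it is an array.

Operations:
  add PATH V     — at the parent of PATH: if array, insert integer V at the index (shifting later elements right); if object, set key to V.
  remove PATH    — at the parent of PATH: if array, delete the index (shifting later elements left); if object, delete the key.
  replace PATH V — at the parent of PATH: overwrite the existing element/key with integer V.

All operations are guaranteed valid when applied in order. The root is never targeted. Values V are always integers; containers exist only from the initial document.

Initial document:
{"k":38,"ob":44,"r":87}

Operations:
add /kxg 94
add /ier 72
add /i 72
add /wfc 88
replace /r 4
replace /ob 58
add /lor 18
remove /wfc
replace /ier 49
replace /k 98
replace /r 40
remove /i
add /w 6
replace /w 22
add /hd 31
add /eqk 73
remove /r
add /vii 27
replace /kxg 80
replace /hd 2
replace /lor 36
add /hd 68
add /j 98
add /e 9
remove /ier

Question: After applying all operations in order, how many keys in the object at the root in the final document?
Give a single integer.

After op 1 (add /kxg 94): {"k":38,"kxg":94,"ob":44,"r":87}
After op 2 (add /ier 72): {"ier":72,"k":38,"kxg":94,"ob":44,"r":87}
After op 3 (add /i 72): {"i":72,"ier":72,"k":38,"kxg":94,"ob":44,"r":87}
After op 4 (add /wfc 88): {"i":72,"ier":72,"k":38,"kxg":94,"ob":44,"r":87,"wfc":88}
After op 5 (replace /r 4): {"i":72,"ier":72,"k":38,"kxg":94,"ob":44,"r":4,"wfc":88}
After op 6 (replace /ob 58): {"i":72,"ier":72,"k":38,"kxg":94,"ob":58,"r":4,"wfc":88}
After op 7 (add /lor 18): {"i":72,"ier":72,"k":38,"kxg":94,"lor":18,"ob":58,"r":4,"wfc":88}
After op 8 (remove /wfc): {"i":72,"ier":72,"k":38,"kxg":94,"lor":18,"ob":58,"r":4}
After op 9 (replace /ier 49): {"i":72,"ier":49,"k":38,"kxg":94,"lor":18,"ob":58,"r":4}
After op 10 (replace /k 98): {"i":72,"ier":49,"k":98,"kxg":94,"lor":18,"ob":58,"r":4}
After op 11 (replace /r 40): {"i":72,"ier":49,"k":98,"kxg":94,"lor":18,"ob":58,"r":40}
After op 12 (remove /i): {"ier":49,"k":98,"kxg":94,"lor":18,"ob":58,"r":40}
After op 13 (add /w 6): {"ier":49,"k":98,"kxg":94,"lor":18,"ob":58,"r":40,"w":6}
After op 14 (replace /w 22): {"ier":49,"k":98,"kxg":94,"lor":18,"ob":58,"r":40,"w":22}
After op 15 (add /hd 31): {"hd":31,"ier":49,"k":98,"kxg":94,"lor":18,"ob":58,"r":40,"w":22}
After op 16 (add /eqk 73): {"eqk":73,"hd":31,"ier":49,"k":98,"kxg":94,"lor":18,"ob":58,"r":40,"w":22}
After op 17 (remove /r): {"eqk":73,"hd":31,"ier":49,"k":98,"kxg":94,"lor":18,"ob":58,"w":22}
After op 18 (add /vii 27): {"eqk":73,"hd":31,"ier":49,"k":98,"kxg":94,"lor":18,"ob":58,"vii":27,"w":22}
After op 19 (replace /kxg 80): {"eqk":73,"hd":31,"ier":49,"k":98,"kxg":80,"lor":18,"ob":58,"vii":27,"w":22}
After op 20 (replace /hd 2): {"eqk":73,"hd":2,"ier":49,"k":98,"kxg":80,"lor":18,"ob":58,"vii":27,"w":22}
After op 21 (replace /lor 36): {"eqk":73,"hd":2,"ier":49,"k":98,"kxg":80,"lor":36,"ob":58,"vii":27,"w":22}
After op 22 (add /hd 68): {"eqk":73,"hd":68,"ier":49,"k":98,"kxg":80,"lor":36,"ob":58,"vii":27,"w":22}
After op 23 (add /j 98): {"eqk":73,"hd":68,"ier":49,"j":98,"k":98,"kxg":80,"lor":36,"ob":58,"vii":27,"w":22}
After op 24 (add /e 9): {"e":9,"eqk":73,"hd":68,"ier":49,"j":98,"k":98,"kxg":80,"lor":36,"ob":58,"vii":27,"w":22}
After op 25 (remove /ier): {"e":9,"eqk":73,"hd":68,"j":98,"k":98,"kxg":80,"lor":36,"ob":58,"vii":27,"w":22}
Size at the root: 10

Answer: 10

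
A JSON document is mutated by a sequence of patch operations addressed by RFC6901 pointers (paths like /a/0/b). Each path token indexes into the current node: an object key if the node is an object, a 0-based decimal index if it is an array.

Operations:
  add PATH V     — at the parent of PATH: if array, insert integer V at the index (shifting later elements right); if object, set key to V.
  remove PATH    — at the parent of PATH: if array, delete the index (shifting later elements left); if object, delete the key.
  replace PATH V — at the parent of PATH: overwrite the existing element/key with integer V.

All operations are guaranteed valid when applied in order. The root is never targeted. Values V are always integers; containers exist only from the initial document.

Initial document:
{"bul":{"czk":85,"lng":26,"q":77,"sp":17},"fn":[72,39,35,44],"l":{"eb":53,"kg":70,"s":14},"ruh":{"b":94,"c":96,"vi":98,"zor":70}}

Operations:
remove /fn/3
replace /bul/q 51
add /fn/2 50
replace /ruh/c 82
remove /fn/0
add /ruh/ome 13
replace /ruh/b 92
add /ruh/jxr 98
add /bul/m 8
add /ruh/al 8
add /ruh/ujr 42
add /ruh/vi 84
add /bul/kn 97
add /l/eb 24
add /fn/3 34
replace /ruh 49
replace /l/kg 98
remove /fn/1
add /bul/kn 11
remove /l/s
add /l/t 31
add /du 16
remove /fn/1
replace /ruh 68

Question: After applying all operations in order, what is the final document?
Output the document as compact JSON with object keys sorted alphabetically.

After op 1 (remove /fn/3): {"bul":{"czk":85,"lng":26,"q":77,"sp":17},"fn":[72,39,35],"l":{"eb":53,"kg":70,"s":14},"ruh":{"b":94,"c":96,"vi":98,"zor":70}}
After op 2 (replace /bul/q 51): {"bul":{"czk":85,"lng":26,"q":51,"sp":17},"fn":[72,39,35],"l":{"eb":53,"kg":70,"s":14},"ruh":{"b":94,"c":96,"vi":98,"zor":70}}
After op 3 (add /fn/2 50): {"bul":{"czk":85,"lng":26,"q":51,"sp":17},"fn":[72,39,50,35],"l":{"eb":53,"kg":70,"s":14},"ruh":{"b":94,"c":96,"vi":98,"zor":70}}
After op 4 (replace /ruh/c 82): {"bul":{"czk":85,"lng":26,"q":51,"sp":17},"fn":[72,39,50,35],"l":{"eb":53,"kg":70,"s":14},"ruh":{"b":94,"c":82,"vi":98,"zor":70}}
After op 5 (remove /fn/0): {"bul":{"czk":85,"lng":26,"q":51,"sp":17},"fn":[39,50,35],"l":{"eb":53,"kg":70,"s":14},"ruh":{"b":94,"c":82,"vi":98,"zor":70}}
After op 6 (add /ruh/ome 13): {"bul":{"czk":85,"lng":26,"q":51,"sp":17},"fn":[39,50,35],"l":{"eb":53,"kg":70,"s":14},"ruh":{"b":94,"c":82,"ome":13,"vi":98,"zor":70}}
After op 7 (replace /ruh/b 92): {"bul":{"czk":85,"lng":26,"q":51,"sp":17},"fn":[39,50,35],"l":{"eb":53,"kg":70,"s":14},"ruh":{"b":92,"c":82,"ome":13,"vi":98,"zor":70}}
After op 8 (add /ruh/jxr 98): {"bul":{"czk":85,"lng":26,"q":51,"sp":17},"fn":[39,50,35],"l":{"eb":53,"kg":70,"s":14},"ruh":{"b":92,"c":82,"jxr":98,"ome":13,"vi":98,"zor":70}}
After op 9 (add /bul/m 8): {"bul":{"czk":85,"lng":26,"m":8,"q":51,"sp":17},"fn":[39,50,35],"l":{"eb":53,"kg":70,"s":14},"ruh":{"b":92,"c":82,"jxr":98,"ome":13,"vi":98,"zor":70}}
After op 10 (add /ruh/al 8): {"bul":{"czk":85,"lng":26,"m":8,"q":51,"sp":17},"fn":[39,50,35],"l":{"eb":53,"kg":70,"s":14},"ruh":{"al":8,"b":92,"c":82,"jxr":98,"ome":13,"vi":98,"zor":70}}
After op 11 (add /ruh/ujr 42): {"bul":{"czk":85,"lng":26,"m":8,"q":51,"sp":17},"fn":[39,50,35],"l":{"eb":53,"kg":70,"s":14},"ruh":{"al":8,"b":92,"c":82,"jxr":98,"ome":13,"ujr":42,"vi":98,"zor":70}}
After op 12 (add /ruh/vi 84): {"bul":{"czk":85,"lng":26,"m":8,"q":51,"sp":17},"fn":[39,50,35],"l":{"eb":53,"kg":70,"s":14},"ruh":{"al":8,"b":92,"c":82,"jxr":98,"ome":13,"ujr":42,"vi":84,"zor":70}}
After op 13 (add /bul/kn 97): {"bul":{"czk":85,"kn":97,"lng":26,"m":8,"q":51,"sp":17},"fn":[39,50,35],"l":{"eb":53,"kg":70,"s":14},"ruh":{"al":8,"b":92,"c":82,"jxr":98,"ome":13,"ujr":42,"vi":84,"zor":70}}
After op 14 (add /l/eb 24): {"bul":{"czk":85,"kn":97,"lng":26,"m":8,"q":51,"sp":17},"fn":[39,50,35],"l":{"eb":24,"kg":70,"s":14},"ruh":{"al":8,"b":92,"c":82,"jxr":98,"ome":13,"ujr":42,"vi":84,"zor":70}}
After op 15 (add /fn/3 34): {"bul":{"czk":85,"kn":97,"lng":26,"m":8,"q":51,"sp":17},"fn":[39,50,35,34],"l":{"eb":24,"kg":70,"s":14},"ruh":{"al":8,"b":92,"c":82,"jxr":98,"ome":13,"ujr":42,"vi":84,"zor":70}}
After op 16 (replace /ruh 49): {"bul":{"czk":85,"kn":97,"lng":26,"m":8,"q":51,"sp":17},"fn":[39,50,35,34],"l":{"eb":24,"kg":70,"s":14},"ruh":49}
After op 17 (replace /l/kg 98): {"bul":{"czk":85,"kn":97,"lng":26,"m":8,"q":51,"sp":17},"fn":[39,50,35,34],"l":{"eb":24,"kg":98,"s":14},"ruh":49}
After op 18 (remove /fn/1): {"bul":{"czk":85,"kn":97,"lng":26,"m":8,"q":51,"sp":17},"fn":[39,35,34],"l":{"eb":24,"kg":98,"s":14},"ruh":49}
After op 19 (add /bul/kn 11): {"bul":{"czk":85,"kn":11,"lng":26,"m":8,"q":51,"sp":17},"fn":[39,35,34],"l":{"eb":24,"kg":98,"s":14},"ruh":49}
After op 20 (remove /l/s): {"bul":{"czk":85,"kn":11,"lng":26,"m":8,"q":51,"sp":17},"fn":[39,35,34],"l":{"eb":24,"kg":98},"ruh":49}
After op 21 (add /l/t 31): {"bul":{"czk":85,"kn":11,"lng":26,"m":8,"q":51,"sp":17},"fn":[39,35,34],"l":{"eb":24,"kg":98,"t":31},"ruh":49}
After op 22 (add /du 16): {"bul":{"czk":85,"kn":11,"lng":26,"m":8,"q":51,"sp":17},"du":16,"fn":[39,35,34],"l":{"eb":24,"kg":98,"t":31},"ruh":49}
After op 23 (remove /fn/1): {"bul":{"czk":85,"kn":11,"lng":26,"m":8,"q":51,"sp":17},"du":16,"fn":[39,34],"l":{"eb":24,"kg":98,"t":31},"ruh":49}
After op 24 (replace /ruh 68): {"bul":{"czk":85,"kn":11,"lng":26,"m":8,"q":51,"sp":17},"du":16,"fn":[39,34],"l":{"eb":24,"kg":98,"t":31},"ruh":68}

Answer: {"bul":{"czk":85,"kn":11,"lng":26,"m":8,"q":51,"sp":17},"du":16,"fn":[39,34],"l":{"eb":24,"kg":98,"t":31},"ruh":68}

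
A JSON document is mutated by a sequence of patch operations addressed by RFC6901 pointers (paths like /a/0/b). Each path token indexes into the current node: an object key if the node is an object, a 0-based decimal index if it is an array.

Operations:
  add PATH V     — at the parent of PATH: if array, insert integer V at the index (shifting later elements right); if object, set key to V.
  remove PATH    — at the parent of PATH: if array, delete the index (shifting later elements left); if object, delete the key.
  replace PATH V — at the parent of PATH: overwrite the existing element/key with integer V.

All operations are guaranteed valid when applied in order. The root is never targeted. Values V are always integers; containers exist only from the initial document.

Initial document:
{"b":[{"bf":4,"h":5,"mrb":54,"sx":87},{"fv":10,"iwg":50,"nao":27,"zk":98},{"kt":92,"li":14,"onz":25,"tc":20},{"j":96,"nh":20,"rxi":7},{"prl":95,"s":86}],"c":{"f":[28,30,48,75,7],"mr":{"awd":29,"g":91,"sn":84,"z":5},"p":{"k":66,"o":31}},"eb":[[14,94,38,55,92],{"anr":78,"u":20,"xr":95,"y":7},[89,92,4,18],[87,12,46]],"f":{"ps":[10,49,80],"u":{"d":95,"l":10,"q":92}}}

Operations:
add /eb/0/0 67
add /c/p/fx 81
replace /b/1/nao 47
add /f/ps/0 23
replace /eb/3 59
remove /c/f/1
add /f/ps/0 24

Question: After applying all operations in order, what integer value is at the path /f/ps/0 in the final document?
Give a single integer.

After op 1 (add /eb/0/0 67): {"b":[{"bf":4,"h":5,"mrb":54,"sx":87},{"fv":10,"iwg":50,"nao":27,"zk":98},{"kt":92,"li":14,"onz":25,"tc":20},{"j":96,"nh":20,"rxi":7},{"prl":95,"s":86}],"c":{"f":[28,30,48,75,7],"mr":{"awd":29,"g":91,"sn":84,"z":5},"p":{"k":66,"o":31}},"eb":[[67,14,94,38,55,92],{"anr":78,"u":20,"xr":95,"y":7},[89,92,4,18],[87,12,46]],"f":{"ps":[10,49,80],"u":{"d":95,"l":10,"q":92}}}
After op 2 (add /c/p/fx 81): {"b":[{"bf":4,"h":5,"mrb":54,"sx":87},{"fv":10,"iwg":50,"nao":27,"zk":98},{"kt":92,"li":14,"onz":25,"tc":20},{"j":96,"nh":20,"rxi":7},{"prl":95,"s":86}],"c":{"f":[28,30,48,75,7],"mr":{"awd":29,"g":91,"sn":84,"z":5},"p":{"fx":81,"k":66,"o":31}},"eb":[[67,14,94,38,55,92],{"anr":78,"u":20,"xr":95,"y":7},[89,92,4,18],[87,12,46]],"f":{"ps":[10,49,80],"u":{"d":95,"l":10,"q":92}}}
After op 3 (replace /b/1/nao 47): {"b":[{"bf":4,"h":5,"mrb":54,"sx":87},{"fv":10,"iwg":50,"nao":47,"zk":98},{"kt":92,"li":14,"onz":25,"tc":20},{"j":96,"nh":20,"rxi":7},{"prl":95,"s":86}],"c":{"f":[28,30,48,75,7],"mr":{"awd":29,"g":91,"sn":84,"z":5},"p":{"fx":81,"k":66,"o":31}},"eb":[[67,14,94,38,55,92],{"anr":78,"u":20,"xr":95,"y":7},[89,92,4,18],[87,12,46]],"f":{"ps":[10,49,80],"u":{"d":95,"l":10,"q":92}}}
After op 4 (add /f/ps/0 23): {"b":[{"bf":4,"h":5,"mrb":54,"sx":87},{"fv":10,"iwg":50,"nao":47,"zk":98},{"kt":92,"li":14,"onz":25,"tc":20},{"j":96,"nh":20,"rxi":7},{"prl":95,"s":86}],"c":{"f":[28,30,48,75,7],"mr":{"awd":29,"g":91,"sn":84,"z":5},"p":{"fx":81,"k":66,"o":31}},"eb":[[67,14,94,38,55,92],{"anr":78,"u":20,"xr":95,"y":7},[89,92,4,18],[87,12,46]],"f":{"ps":[23,10,49,80],"u":{"d":95,"l":10,"q":92}}}
After op 5 (replace /eb/3 59): {"b":[{"bf":4,"h":5,"mrb":54,"sx":87},{"fv":10,"iwg":50,"nao":47,"zk":98},{"kt":92,"li":14,"onz":25,"tc":20},{"j":96,"nh":20,"rxi":7},{"prl":95,"s":86}],"c":{"f":[28,30,48,75,7],"mr":{"awd":29,"g":91,"sn":84,"z":5},"p":{"fx":81,"k":66,"o":31}},"eb":[[67,14,94,38,55,92],{"anr":78,"u":20,"xr":95,"y":7},[89,92,4,18],59],"f":{"ps":[23,10,49,80],"u":{"d":95,"l":10,"q":92}}}
After op 6 (remove /c/f/1): {"b":[{"bf":4,"h":5,"mrb":54,"sx":87},{"fv":10,"iwg":50,"nao":47,"zk":98},{"kt":92,"li":14,"onz":25,"tc":20},{"j":96,"nh":20,"rxi":7},{"prl":95,"s":86}],"c":{"f":[28,48,75,7],"mr":{"awd":29,"g":91,"sn":84,"z":5},"p":{"fx":81,"k":66,"o":31}},"eb":[[67,14,94,38,55,92],{"anr":78,"u":20,"xr":95,"y":7},[89,92,4,18],59],"f":{"ps":[23,10,49,80],"u":{"d":95,"l":10,"q":92}}}
After op 7 (add /f/ps/0 24): {"b":[{"bf":4,"h":5,"mrb":54,"sx":87},{"fv":10,"iwg":50,"nao":47,"zk":98},{"kt":92,"li":14,"onz":25,"tc":20},{"j":96,"nh":20,"rxi":7},{"prl":95,"s":86}],"c":{"f":[28,48,75,7],"mr":{"awd":29,"g":91,"sn":84,"z":5},"p":{"fx":81,"k":66,"o":31}},"eb":[[67,14,94,38,55,92],{"anr":78,"u":20,"xr":95,"y":7},[89,92,4,18],59],"f":{"ps":[24,23,10,49,80],"u":{"d":95,"l":10,"q":92}}}
Value at /f/ps/0: 24

Answer: 24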